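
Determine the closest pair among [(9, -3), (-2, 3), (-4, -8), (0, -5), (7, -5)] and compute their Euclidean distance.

Computing all pairwise distances among 5 points:

d((9, -3), (-2, 3)) = 12.53
d((9, -3), (-4, -8)) = 13.9284
d((9, -3), (0, -5)) = 9.2195
d((9, -3), (7, -5)) = 2.8284 <-- minimum
d((-2, 3), (-4, -8)) = 11.1803
d((-2, 3), (0, -5)) = 8.2462
d((-2, 3), (7, -5)) = 12.0416
d((-4, -8), (0, -5)) = 5.0
d((-4, -8), (7, -5)) = 11.4018
d((0, -5), (7, -5)) = 7.0

Closest pair: (9, -3) and (7, -5) with distance 2.8284

The closest pair is (9, -3) and (7, -5) with Euclidean distance 2.8284. For 5 points, brute-force pairwise comparison is shown above. For large n, the divide-and-conquer algorithm (sort by x, recurse on halves, check the dividing strip) achieves O(n log n).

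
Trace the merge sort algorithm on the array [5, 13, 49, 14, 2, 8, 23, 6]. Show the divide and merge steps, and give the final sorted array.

Merge sort trace:

Split: [5, 13, 49, 14, 2, 8, 23, 6] -> [5, 13, 49, 14] and [2, 8, 23, 6]
  Split: [5, 13, 49, 14] -> [5, 13] and [49, 14]
    Split: [5, 13] -> [5] and [13]
    Merge: [5] + [13] -> [5, 13]
    Split: [49, 14] -> [49] and [14]
    Merge: [49] + [14] -> [14, 49]
  Merge: [5, 13] + [14, 49] -> [5, 13, 14, 49]
  Split: [2, 8, 23, 6] -> [2, 8] and [23, 6]
    Split: [2, 8] -> [2] and [8]
    Merge: [2] + [8] -> [2, 8]
    Split: [23, 6] -> [23] and [6]
    Merge: [23] + [6] -> [6, 23]
  Merge: [2, 8] + [6, 23] -> [2, 6, 8, 23]
Merge: [5, 13, 14, 49] + [2, 6, 8, 23] -> [2, 5, 6, 8, 13, 14, 23, 49]

Final sorted array: [2, 5, 6, 8, 13, 14, 23, 49]

The merge sort proceeds by recursively splitting the array and merging sorted halves.
After all merges, the sorted array is [2, 5, 6, 8, 13, 14, 23, 49].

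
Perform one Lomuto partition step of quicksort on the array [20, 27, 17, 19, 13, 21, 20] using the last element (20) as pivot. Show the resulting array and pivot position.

Lomuto partition with pivot = 20:

Initial array: [20, 27, 17, 19, 13, 21, 20]

arr[0]=20 <= 20: swap with position 0, array becomes [20, 27, 17, 19, 13, 21, 20]
arr[1]=27 > 20: no swap
arr[2]=17 <= 20: swap with position 1, array becomes [20, 17, 27, 19, 13, 21, 20]
arr[3]=19 <= 20: swap with position 2, array becomes [20, 17, 19, 27, 13, 21, 20]
arr[4]=13 <= 20: swap with position 3, array becomes [20, 17, 19, 13, 27, 21, 20]
arr[5]=21 > 20: no swap

Place pivot at position 4: [20, 17, 19, 13, 20, 21, 27]
Pivot position: 4

After partitioning with pivot 20, the array becomes [20, 17, 19, 13, 20, 21, 27]. The pivot is placed at index 4. All elements to the left of the pivot are <= 20, and all elements to the right are > 20.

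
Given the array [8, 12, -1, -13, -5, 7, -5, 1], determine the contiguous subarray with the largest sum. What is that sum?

Using Kadane's algorithm on [8, 12, -1, -13, -5, 7, -5, 1]:

Scanning through the array:
Position 1 (value 12): max_ending_here = 20, max_so_far = 20
Position 2 (value -1): max_ending_here = 19, max_so_far = 20
Position 3 (value -13): max_ending_here = 6, max_so_far = 20
Position 4 (value -5): max_ending_here = 1, max_so_far = 20
Position 5 (value 7): max_ending_here = 8, max_so_far = 20
Position 6 (value -5): max_ending_here = 3, max_so_far = 20
Position 7 (value 1): max_ending_here = 4, max_so_far = 20

Maximum subarray: [8, 12]
Maximum sum: 20

The maximum subarray is [8, 12] with sum 20. This subarray runs from index 0 to index 1.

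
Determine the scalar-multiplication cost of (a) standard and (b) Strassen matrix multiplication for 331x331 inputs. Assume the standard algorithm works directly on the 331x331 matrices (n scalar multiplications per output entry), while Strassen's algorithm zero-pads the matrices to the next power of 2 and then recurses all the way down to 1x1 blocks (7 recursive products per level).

Matrix multiplication for 331x331 matrices:

Strassen's algorithm requires power-of-2 dimensions. Pad 331x331 to 512x512 (next power of 2).

Standard algorithm: 331^3 = 36264691 multiplications
Strassen's algorithm: 7^(log2(512)) = 7^9 = 40353607 multiplications
Difference: 36264691 - 40353607 = -4088916 (Strassen uses MORE here due to padding overhead — for small or just-over-power-of-2 n, padding can outweigh the per-level savings)

Standard: 36264691 multiplications (331^3). Strassen: 40353607 multiplications (7^9, after padding to 512x512). Strassen reduces 8 recursive multiplications to 7 at each level.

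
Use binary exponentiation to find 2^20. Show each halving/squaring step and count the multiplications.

Computing 2^20 by squaring (build up from 2^1; each line after the first costs one multiplication):

2^1 = 2
2^2 = (2^1)^2 = 2^2 = 4
2^4 = (2^2)^2 = 4^2 = 16
2^5 = 2 * 2^4 = 2 * 16 = 32
2^10 = (2^5)^2 = 32^2 = 1024
2^20 = (2^10)^2 = 1024^2 = 1048576

Result: 1048576
Multiplications needed: 5 (5 lines after 2^1)

2^20 = 1048576. Using exponentiation by squaring, this requires 5 multiplications. The key idea: if the exponent is even, square the half-power; if odd, multiply by the base once.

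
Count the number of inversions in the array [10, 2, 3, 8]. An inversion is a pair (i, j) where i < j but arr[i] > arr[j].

Finding inversions in [10, 2, 3, 8]:

(0, 1): arr[0]=10 > arr[1]=2
(0, 2): arr[0]=10 > arr[2]=3
(0, 3): arr[0]=10 > arr[3]=8

Total inversions: 3

The array has 3 inversion(s): (0,1), (0,2), (0,3). Each pair (i,j) satisfies i < j and arr[i] > arr[j].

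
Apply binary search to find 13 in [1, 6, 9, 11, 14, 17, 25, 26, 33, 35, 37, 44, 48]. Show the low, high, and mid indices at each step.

Binary search for 13 in [1, 6, 9, 11, 14, 17, 25, 26, 33, 35, 37, 44, 48]:

lo=0, hi=12, mid=6, arr[mid]=25 -> 25 > 13, search left half
lo=0, hi=5, mid=2, arr[mid]=9 -> 9 < 13, search right half
lo=3, hi=5, mid=4, arr[mid]=14 -> 14 > 13, search left half
lo=3, hi=3, mid=3, arr[mid]=11 -> 11 < 13, search right half
lo=4 > hi=3, target 13 not found

Binary search determines that 13 is not in the array after 4 comparisons. The search space was exhausted without finding the target.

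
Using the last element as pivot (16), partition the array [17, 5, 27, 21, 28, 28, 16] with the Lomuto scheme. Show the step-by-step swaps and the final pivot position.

Lomuto partition with pivot = 16:

Initial array: [17, 5, 27, 21, 28, 28, 16]

arr[0]=17 > 16: no swap
arr[1]=5 <= 16: swap with position 0, array becomes [5, 17, 27, 21, 28, 28, 16]
arr[2]=27 > 16: no swap
arr[3]=21 > 16: no swap
arr[4]=28 > 16: no swap
arr[5]=28 > 16: no swap

Place pivot at position 1: [5, 16, 27, 21, 28, 28, 17]
Pivot position: 1

After partitioning with pivot 16, the array becomes [5, 16, 27, 21, 28, 28, 17]. The pivot is placed at index 1. All elements to the left of the pivot are <= 16, and all elements to the right are > 16.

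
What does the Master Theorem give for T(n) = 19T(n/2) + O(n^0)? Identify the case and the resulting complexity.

Master Theorem for T(n) = 19T(n/2) + O(n^0):

a = 19, b = 2, c = 0
log_b(a) = log_2(19) = 4.2479

Case 1: c = 0 < log_2(19) = 4.2479
T(n) = O(n^(log_2 19))

For T(n) = 19T(n/2) + O(n^0): log_2(19) = 4.2479. This is Case 1 of the Master Theorem (c < log_b(a), work dominated by leaves), giving O(n^(log_2 19)).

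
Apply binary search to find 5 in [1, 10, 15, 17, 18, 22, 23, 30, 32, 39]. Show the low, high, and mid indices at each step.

Binary search for 5 in [1, 10, 15, 17, 18, 22, 23, 30, 32, 39]:

lo=0, hi=9, mid=4, arr[mid]=18 -> 18 > 5, search left half
lo=0, hi=3, mid=1, arr[mid]=10 -> 10 > 5, search left half
lo=0, hi=0, mid=0, arr[mid]=1 -> 1 < 5, search right half
lo=1 > hi=0, target 5 not found

Binary search determines that 5 is not in the array after 3 comparisons. The search space was exhausted without finding the target.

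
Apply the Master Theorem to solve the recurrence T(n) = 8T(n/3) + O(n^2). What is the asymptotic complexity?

Master Theorem for T(n) = 8T(n/3) + O(n^2):

a = 8, b = 3, c = 2
log_b(a) = log_3(8) = 1.8928

Case 3: c = 2 > log_3(8) = 1.8928
T(n) = O(n^2) = O(n^2)

For T(n) = 8T(n/3) + O(n^2): log_3(8) = 1.8928. This is Case 3 of the Master Theorem (c > log_b(a), work dominated by root), giving O(n^2).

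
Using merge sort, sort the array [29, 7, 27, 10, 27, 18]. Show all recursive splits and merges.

Merge sort trace:

Split: [29, 7, 27, 10, 27, 18] -> [29, 7, 27] and [10, 27, 18]
  Split: [29, 7, 27] -> [29] and [7, 27]
    Split: [7, 27] -> [7] and [27]
    Merge: [7] + [27] -> [7, 27]
  Merge: [29] + [7, 27] -> [7, 27, 29]
  Split: [10, 27, 18] -> [10] and [27, 18]
    Split: [27, 18] -> [27] and [18]
    Merge: [27] + [18] -> [18, 27]
  Merge: [10] + [18, 27] -> [10, 18, 27]
Merge: [7, 27, 29] + [10, 18, 27] -> [7, 10, 18, 27, 27, 29]

Final sorted array: [7, 10, 18, 27, 27, 29]

The merge sort proceeds by recursively splitting the array and merging sorted halves.
After all merges, the sorted array is [7, 10, 18, 27, 27, 29].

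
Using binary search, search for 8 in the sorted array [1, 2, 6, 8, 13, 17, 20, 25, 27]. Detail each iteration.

Binary search for 8 in [1, 2, 6, 8, 13, 17, 20, 25, 27]:

lo=0, hi=8, mid=4, arr[mid]=13 -> 13 > 8, search left half
lo=0, hi=3, mid=1, arr[mid]=2 -> 2 < 8, search right half
lo=2, hi=3, mid=2, arr[mid]=6 -> 6 < 8, search right half
lo=3, hi=3, mid=3, arr[mid]=8 -> Found target at index 3!

Binary search finds 8 at index 3 after 4 comparisons. The search repeatedly halves the search space by comparing with the middle element.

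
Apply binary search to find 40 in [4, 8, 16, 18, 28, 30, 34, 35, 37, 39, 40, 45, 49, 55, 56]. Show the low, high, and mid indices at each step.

Binary search for 40 in [4, 8, 16, 18, 28, 30, 34, 35, 37, 39, 40, 45, 49, 55, 56]:

lo=0, hi=14, mid=7, arr[mid]=35 -> 35 < 40, search right half
lo=8, hi=14, mid=11, arr[mid]=45 -> 45 > 40, search left half
lo=8, hi=10, mid=9, arr[mid]=39 -> 39 < 40, search right half
lo=10, hi=10, mid=10, arr[mid]=40 -> Found target at index 10!

Binary search finds 40 at index 10 after 4 comparisons. The search repeatedly halves the search space by comparing with the middle element.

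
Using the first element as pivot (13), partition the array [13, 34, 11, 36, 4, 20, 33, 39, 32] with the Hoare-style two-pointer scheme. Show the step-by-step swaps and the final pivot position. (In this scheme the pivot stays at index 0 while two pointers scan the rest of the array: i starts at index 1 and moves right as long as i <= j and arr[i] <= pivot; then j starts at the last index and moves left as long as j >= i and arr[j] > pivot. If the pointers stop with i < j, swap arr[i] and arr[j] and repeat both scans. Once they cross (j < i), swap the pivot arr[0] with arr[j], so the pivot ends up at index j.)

Hoare-style two-pointer partition with pivot = 13:

Initial array: [13, 34, 11, 36, 4, 20, 33, 39, 32]

Pointers start at i = 1, j = 8.
i stops at index 1 (arr[1]=34 > 13), j stops at index 4 (arr[4]=4 <= 13): swap arr[1] and arr[4], array becomes [13, 4, 11, 36, 34, 20, 33, 39, 32]
i ends at 3, j ends at 2: the pointers have crossed (j < i), so scanning stops.

Swap pivot arr[0] with arr[2] to place pivot at position 2: [11, 4, 13, 36, 34, 20, 33, 39, 32]
Pivot position: 2

After partitioning with pivot 13, the array becomes [11, 4, 13, 36, 34, 20, 33, 39, 32]. The pivot is placed at index 2. All elements to the left of the pivot are <= 13, and all elements to the right are > 13.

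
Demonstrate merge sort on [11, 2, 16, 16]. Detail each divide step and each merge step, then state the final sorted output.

Merge sort trace:

Split: [11, 2, 16, 16] -> [11, 2] and [16, 16]
  Split: [11, 2] -> [11] and [2]
  Merge: [11] + [2] -> [2, 11]
  Split: [16, 16] -> [16] and [16]
  Merge: [16] + [16] -> [16, 16]
Merge: [2, 11] + [16, 16] -> [2, 11, 16, 16]

Final sorted array: [2, 11, 16, 16]

The merge sort proceeds by recursively splitting the array and merging sorted halves.
After all merges, the sorted array is [2, 11, 16, 16].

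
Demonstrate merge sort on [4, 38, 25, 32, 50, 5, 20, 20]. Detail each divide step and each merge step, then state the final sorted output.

Merge sort trace:

Split: [4, 38, 25, 32, 50, 5, 20, 20] -> [4, 38, 25, 32] and [50, 5, 20, 20]
  Split: [4, 38, 25, 32] -> [4, 38] and [25, 32]
    Split: [4, 38] -> [4] and [38]
    Merge: [4] + [38] -> [4, 38]
    Split: [25, 32] -> [25] and [32]
    Merge: [25] + [32] -> [25, 32]
  Merge: [4, 38] + [25, 32] -> [4, 25, 32, 38]
  Split: [50, 5, 20, 20] -> [50, 5] and [20, 20]
    Split: [50, 5] -> [50] and [5]
    Merge: [50] + [5] -> [5, 50]
    Split: [20, 20] -> [20] and [20]
    Merge: [20] + [20] -> [20, 20]
  Merge: [5, 50] + [20, 20] -> [5, 20, 20, 50]
Merge: [4, 25, 32, 38] + [5, 20, 20, 50] -> [4, 5, 20, 20, 25, 32, 38, 50]

Final sorted array: [4, 5, 20, 20, 25, 32, 38, 50]

The merge sort proceeds by recursively splitting the array and merging sorted halves.
After all merges, the sorted array is [4, 5, 20, 20, 25, 32, 38, 50].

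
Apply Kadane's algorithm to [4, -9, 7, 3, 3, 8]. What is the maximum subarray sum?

Using Kadane's algorithm on [4, -9, 7, 3, 3, 8]:

Scanning through the array:
Position 1 (value -9): max_ending_here = -5, max_so_far = 4
Position 2 (value 7): max_ending_here = 7, max_so_far = 7
Position 3 (value 3): max_ending_here = 10, max_so_far = 10
Position 4 (value 3): max_ending_here = 13, max_so_far = 13
Position 5 (value 8): max_ending_here = 21, max_so_far = 21

Maximum subarray: [7, 3, 3, 8]
Maximum sum: 21

The maximum subarray is [7, 3, 3, 8] with sum 21. This subarray runs from index 2 to index 5.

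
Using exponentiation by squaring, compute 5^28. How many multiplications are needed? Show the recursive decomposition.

Computing 5^28 by squaring (build up from 5^1; each line after the first costs one multiplication):

5^1 = 5
5^2 = (5^1)^2 = 5^2 = 25
5^3 = 5 * 5^2 = 5 * 25 = 125
5^6 = (5^3)^2 = 125^2 = 15625
5^7 = 5 * 5^6 = 5 * 15625 = 78125
5^14 = (5^7)^2 = 78125^2 = 6103515625
5^28 = (5^14)^2 = 6103515625^2 = 37252902984619140625

Result: 37252902984619140625
Multiplications needed: 6 (6 lines after 5^1)

5^28 = 37252902984619140625. Using exponentiation by squaring, this requires 6 multiplications. The key idea: if the exponent is even, square the half-power; if odd, multiply by the base once.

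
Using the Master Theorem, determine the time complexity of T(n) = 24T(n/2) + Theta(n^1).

Master Theorem for T(n) = 24T(n/2) + O(n^1):

a = 24, b = 2, c = 1
log_b(a) = log_2(24) = 4.5850

Case 1: c = 1 < log_2(24) = 4.5850
T(n) = O(n^(log_2 24))

For T(n) = 24T(n/2) + O(n^1): log_2(24) = 4.5850. This is Case 1 of the Master Theorem (c < log_b(a), work dominated by leaves), giving O(n^(log_2 24)).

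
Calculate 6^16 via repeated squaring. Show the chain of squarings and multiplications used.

Computing 6^16 by squaring (build up from 6^1; each line after the first costs one multiplication):

6^1 = 6
6^2 = (6^1)^2 = 6^2 = 36
6^4 = (6^2)^2 = 36^2 = 1296
6^8 = (6^4)^2 = 1296^2 = 1679616
6^16 = (6^8)^2 = 1679616^2 = 2821109907456

Result: 2821109907456
Multiplications needed: 4 (4 lines after 6^1)

6^16 = 2821109907456. Using exponentiation by squaring, this requires 4 multiplications. The key idea: if the exponent is even, square the half-power; if odd, multiply by the base once.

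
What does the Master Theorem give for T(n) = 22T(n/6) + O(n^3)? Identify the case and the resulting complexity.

Master Theorem for T(n) = 22T(n/6) + O(n^3):

a = 22, b = 6, c = 3
log_b(a) = log_6(22) = 1.7251

Case 3: c = 3 > log_6(22) = 1.7251
T(n) = O(n^3) = O(n^3)

For T(n) = 22T(n/6) + O(n^3): log_6(22) = 1.7251. This is Case 3 of the Master Theorem (c > log_b(a), work dominated by root), giving O(n^3).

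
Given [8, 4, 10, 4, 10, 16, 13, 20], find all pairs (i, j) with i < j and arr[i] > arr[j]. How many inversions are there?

Finding inversions in [8, 4, 10, 4, 10, 16, 13, 20]:

(0, 1): arr[0]=8 > arr[1]=4
(0, 3): arr[0]=8 > arr[3]=4
(2, 3): arr[2]=10 > arr[3]=4
(5, 6): arr[5]=16 > arr[6]=13

Total inversions: 4

The array has 4 inversion(s): (0,1), (0,3), (2,3), (5,6). Each pair (i,j) satisfies i < j and arr[i] > arr[j].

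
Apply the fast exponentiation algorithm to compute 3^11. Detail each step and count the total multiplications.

Computing 3^11 by squaring (build up from 3^1; each line after the first costs one multiplication):

3^1 = 3
3^2 = (3^1)^2 = 3^2 = 9
3^4 = (3^2)^2 = 9^2 = 81
3^5 = 3 * 3^4 = 3 * 81 = 243
3^10 = (3^5)^2 = 243^2 = 59049
3^11 = 3 * 3^10 = 3 * 59049 = 177147

Result: 177147
Multiplications needed: 5 (5 lines after 3^1)

3^11 = 177147. Using exponentiation by squaring, this requires 5 multiplications. The key idea: if the exponent is even, square the half-power; if odd, multiply by the base once.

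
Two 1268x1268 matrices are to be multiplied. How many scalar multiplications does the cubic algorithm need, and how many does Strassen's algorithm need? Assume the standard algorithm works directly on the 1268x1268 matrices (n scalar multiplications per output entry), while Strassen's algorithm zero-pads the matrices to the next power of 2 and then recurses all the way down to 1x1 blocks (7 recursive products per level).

Matrix multiplication for 1268x1268 matrices:

Strassen's algorithm requires power-of-2 dimensions. Pad 1268x1268 to 2048x2048 (next power of 2).

Standard algorithm: 1268^3 = 2038720832 multiplications
Strassen's algorithm: 7^(log2(2048)) = 7^11 = 1977326743 multiplications
Savings: 2038720832 - 1977326743 = 61394089 multiplications

Standard: 2038720832 multiplications (1268^3). Strassen: 1977326743 multiplications (7^11, after padding to 2048x2048). Strassen reduces 8 recursive multiplications to 7 at each level.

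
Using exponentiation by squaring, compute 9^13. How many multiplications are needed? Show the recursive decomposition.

Computing 9^13 by squaring (build up from 9^1; each line after the first costs one multiplication):

9^1 = 9
9^2 = (9^1)^2 = 9^2 = 81
9^3 = 9 * 9^2 = 9 * 81 = 729
9^6 = (9^3)^2 = 729^2 = 531441
9^12 = (9^6)^2 = 531441^2 = 282429536481
9^13 = 9 * 9^12 = 9 * 282429536481 = 2541865828329

Result: 2541865828329
Multiplications needed: 5 (5 lines after 9^1)

9^13 = 2541865828329. Using exponentiation by squaring, this requires 5 multiplications. The key idea: if the exponent is even, square the half-power; if odd, multiply by the base once.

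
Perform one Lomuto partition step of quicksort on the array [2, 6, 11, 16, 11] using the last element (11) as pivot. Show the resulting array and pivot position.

Lomuto partition with pivot = 11:

Initial array: [2, 6, 11, 16, 11]

arr[0]=2 <= 11: swap with position 0, array becomes [2, 6, 11, 16, 11]
arr[1]=6 <= 11: swap with position 1, array becomes [2, 6, 11, 16, 11]
arr[2]=11 <= 11: swap with position 2, array becomes [2, 6, 11, 16, 11]
arr[3]=16 > 11: no swap

Place pivot at position 3: [2, 6, 11, 11, 16]
Pivot position: 3

After partitioning with pivot 11, the array becomes [2, 6, 11, 11, 16]. The pivot is placed at index 3. All elements to the left of the pivot are <= 11, and all elements to the right are > 11.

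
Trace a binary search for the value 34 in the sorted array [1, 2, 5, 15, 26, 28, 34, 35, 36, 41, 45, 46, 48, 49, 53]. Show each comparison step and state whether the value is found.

Binary search for 34 in [1, 2, 5, 15, 26, 28, 34, 35, 36, 41, 45, 46, 48, 49, 53]:

lo=0, hi=14, mid=7, arr[mid]=35 -> 35 > 34, search left half
lo=0, hi=6, mid=3, arr[mid]=15 -> 15 < 34, search right half
lo=4, hi=6, mid=5, arr[mid]=28 -> 28 < 34, search right half
lo=6, hi=6, mid=6, arr[mid]=34 -> Found target at index 6!

Binary search finds 34 at index 6 after 4 comparisons. The search repeatedly halves the search space by comparing with the middle element.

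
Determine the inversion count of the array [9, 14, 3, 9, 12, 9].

Finding inversions in [9, 14, 3, 9, 12, 9]:

(0, 2): arr[0]=9 > arr[2]=3
(1, 2): arr[1]=14 > arr[2]=3
(1, 3): arr[1]=14 > arr[3]=9
(1, 4): arr[1]=14 > arr[4]=12
(1, 5): arr[1]=14 > arr[5]=9
(4, 5): arr[4]=12 > arr[5]=9

Total inversions: 6

The array has 6 inversion(s): (0,2), (1,2), (1,3), (1,4), (1,5), (4,5). Each pair (i,j) satisfies i < j and arr[i] > arr[j].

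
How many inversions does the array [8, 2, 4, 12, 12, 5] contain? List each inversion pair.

Finding inversions in [8, 2, 4, 12, 12, 5]:

(0, 1): arr[0]=8 > arr[1]=2
(0, 2): arr[0]=8 > arr[2]=4
(0, 5): arr[0]=8 > arr[5]=5
(3, 5): arr[3]=12 > arr[5]=5
(4, 5): arr[4]=12 > arr[5]=5

Total inversions: 5

The array has 5 inversion(s): (0,1), (0,2), (0,5), (3,5), (4,5). Each pair (i,j) satisfies i < j and arr[i] > arr[j].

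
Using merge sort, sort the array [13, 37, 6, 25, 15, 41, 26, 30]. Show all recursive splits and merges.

Merge sort trace:

Split: [13, 37, 6, 25, 15, 41, 26, 30] -> [13, 37, 6, 25] and [15, 41, 26, 30]
  Split: [13, 37, 6, 25] -> [13, 37] and [6, 25]
    Split: [13, 37] -> [13] and [37]
    Merge: [13] + [37] -> [13, 37]
    Split: [6, 25] -> [6] and [25]
    Merge: [6] + [25] -> [6, 25]
  Merge: [13, 37] + [6, 25] -> [6, 13, 25, 37]
  Split: [15, 41, 26, 30] -> [15, 41] and [26, 30]
    Split: [15, 41] -> [15] and [41]
    Merge: [15] + [41] -> [15, 41]
    Split: [26, 30] -> [26] and [30]
    Merge: [26] + [30] -> [26, 30]
  Merge: [15, 41] + [26, 30] -> [15, 26, 30, 41]
Merge: [6, 13, 25, 37] + [15, 26, 30, 41] -> [6, 13, 15, 25, 26, 30, 37, 41]

Final sorted array: [6, 13, 15, 25, 26, 30, 37, 41]

The merge sort proceeds by recursively splitting the array and merging sorted halves.
After all merges, the sorted array is [6, 13, 15, 25, 26, 30, 37, 41].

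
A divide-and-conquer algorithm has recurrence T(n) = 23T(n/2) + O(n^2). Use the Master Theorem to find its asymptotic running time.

Master Theorem for T(n) = 23T(n/2) + O(n^2):

a = 23, b = 2, c = 2
log_b(a) = log_2(23) = 4.5236

Case 1: c = 2 < log_2(23) = 4.5236
T(n) = O(n^(log_2 23))

For T(n) = 23T(n/2) + O(n^2): log_2(23) = 4.5236. This is Case 1 of the Master Theorem (c < log_b(a), work dominated by leaves), giving O(n^(log_2 23)).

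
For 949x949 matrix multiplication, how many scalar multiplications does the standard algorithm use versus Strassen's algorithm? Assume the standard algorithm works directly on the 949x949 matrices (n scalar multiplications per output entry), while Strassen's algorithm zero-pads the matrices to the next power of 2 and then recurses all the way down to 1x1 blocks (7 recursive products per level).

Matrix multiplication for 949x949 matrices:

Strassen's algorithm requires power-of-2 dimensions. Pad 949x949 to 1024x1024 (next power of 2).

Standard algorithm: 949^3 = 854670349 multiplications
Strassen's algorithm: 7^(log2(1024)) = 7^10 = 282475249 multiplications
Savings: 854670349 - 282475249 = 572195100 multiplications

Standard: 854670349 multiplications (949^3). Strassen: 282475249 multiplications (7^10, after padding to 1024x1024). Strassen reduces 8 recursive multiplications to 7 at each level.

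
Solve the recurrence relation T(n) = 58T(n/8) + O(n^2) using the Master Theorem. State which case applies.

Master Theorem for T(n) = 58T(n/8) + O(n^2):

a = 58, b = 8, c = 2
log_b(a) = log_8(58) = 1.9527

Case 3: c = 2 > log_8(58) = 1.9527
T(n) = O(n^2) = O(n^2)

For T(n) = 58T(n/8) + O(n^2): log_8(58) = 1.9527. This is Case 3 of the Master Theorem (c > log_b(a), work dominated by root), giving O(n^2).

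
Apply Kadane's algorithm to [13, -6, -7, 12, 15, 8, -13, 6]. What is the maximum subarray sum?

Using Kadane's algorithm on [13, -6, -7, 12, 15, 8, -13, 6]:

Scanning through the array:
Position 1 (value -6): max_ending_here = 7, max_so_far = 13
Position 2 (value -7): max_ending_here = 0, max_so_far = 13
Position 3 (value 12): max_ending_here = 12, max_so_far = 13
Position 4 (value 15): max_ending_here = 27, max_so_far = 27
Position 5 (value 8): max_ending_here = 35, max_so_far = 35
Position 6 (value -13): max_ending_here = 22, max_so_far = 35
Position 7 (value 6): max_ending_here = 28, max_so_far = 35

Maximum subarray: [13, -6, -7, 12, 15, 8]
Maximum sum: 35

The maximum subarray is [13, -6, -7, 12, 15, 8] with sum 35. This subarray runs from index 0 to index 5.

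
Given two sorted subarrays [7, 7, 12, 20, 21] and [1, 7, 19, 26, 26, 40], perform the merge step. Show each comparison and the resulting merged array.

Merging process:

Compare 7 vs 1: take 1 from right. Merged: [1]
Compare 7 vs 7: take 7 from left. Merged: [1, 7]
Compare 7 vs 7: take 7 from left. Merged: [1, 7, 7]
Compare 12 vs 7: take 7 from right. Merged: [1, 7, 7, 7]
Compare 12 vs 19: take 12 from left. Merged: [1, 7, 7, 7, 12]
Compare 20 vs 19: take 19 from right. Merged: [1, 7, 7, 7, 12, 19]
Compare 20 vs 26: take 20 from left. Merged: [1, 7, 7, 7, 12, 19, 20]
Compare 21 vs 26: take 21 from left. Merged: [1, 7, 7, 7, 12, 19, 20, 21]
Append remaining from right: [26, 26, 40]. Merged: [1, 7, 7, 7, 12, 19, 20, 21, 26, 26, 40]

Final merged array: [1, 7, 7, 7, 12, 19, 20, 21, 26, 26, 40]
Total comparisons: 8

The merged array is [1, 7, 7, 7, 12, 19, 20, 21, 26, 26, 40], requiring 8 comparisons. The merge step runs in O(n) time where n is the total number of elements.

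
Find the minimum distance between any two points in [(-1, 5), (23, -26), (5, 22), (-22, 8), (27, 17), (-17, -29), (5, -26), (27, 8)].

Computing all pairwise distances among 8 points:

d((-1, 5), (23, -26)) = 39.2046
d((-1, 5), (5, 22)) = 18.0278
d((-1, 5), (-22, 8)) = 21.2132
d((-1, 5), (27, 17)) = 30.4631
d((-1, 5), (-17, -29)) = 37.5766
d((-1, 5), (5, -26)) = 31.5753
d((-1, 5), (27, 8)) = 28.1603
d((23, -26), (5, 22)) = 51.264
d((23, -26), (-22, 8)) = 56.4004
d((23, -26), (27, 17)) = 43.1856
d((23, -26), (-17, -29)) = 40.1123
d((23, -26), (5, -26)) = 18.0
d((23, -26), (27, 8)) = 34.2345
d((5, 22), (-22, 8)) = 30.4138
d((5, 22), (27, 17)) = 22.561
d((5, 22), (-17, -29)) = 55.5428
d((5, 22), (5, -26)) = 48.0
d((5, 22), (27, 8)) = 26.0768
d((-22, 8), (27, 17)) = 49.8197
d((-22, 8), (-17, -29)) = 37.3363
d((-22, 8), (5, -26)) = 43.4166
d((-22, 8), (27, 8)) = 49.0
d((27, 17), (-17, -29)) = 63.6553
d((27, 17), (5, -26)) = 48.3011
d((27, 17), (27, 8)) = 9.0 <-- minimum
d((-17, -29), (5, -26)) = 22.2036
d((-17, -29), (27, 8)) = 57.4891
d((5, -26), (27, 8)) = 40.4969

Closest pair: (27, 17) and (27, 8) with distance 9.0

The closest pair is (27, 17) and (27, 8) with Euclidean distance 9.0. For 8 points, brute-force pairwise comparison is shown above. For large n, the divide-and-conquer algorithm (sort by x, recurse on halves, check the dividing strip) achieves O(n log n).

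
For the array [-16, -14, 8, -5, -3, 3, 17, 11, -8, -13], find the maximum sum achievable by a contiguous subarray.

Using Kadane's algorithm on [-16, -14, 8, -5, -3, 3, 17, 11, -8, -13]:

Scanning through the array:
Position 1 (value -14): max_ending_here = -14, max_so_far = -14
Position 2 (value 8): max_ending_here = 8, max_so_far = 8
Position 3 (value -5): max_ending_here = 3, max_so_far = 8
Position 4 (value -3): max_ending_here = 0, max_so_far = 8
Position 5 (value 3): max_ending_here = 3, max_so_far = 8
Position 6 (value 17): max_ending_here = 20, max_so_far = 20
Position 7 (value 11): max_ending_here = 31, max_so_far = 31
Position 8 (value -8): max_ending_here = 23, max_so_far = 31
Position 9 (value -13): max_ending_here = 10, max_so_far = 31

Maximum subarray: [8, -5, -3, 3, 17, 11]
Maximum sum: 31

The maximum subarray is [8, -5, -3, 3, 17, 11] with sum 31. This subarray runs from index 2 to index 7.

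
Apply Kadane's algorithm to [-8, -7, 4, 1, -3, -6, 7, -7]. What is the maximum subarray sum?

Using Kadane's algorithm on [-8, -7, 4, 1, -3, -6, 7, -7]:

Scanning through the array:
Position 1 (value -7): max_ending_here = -7, max_so_far = -7
Position 2 (value 4): max_ending_here = 4, max_so_far = 4
Position 3 (value 1): max_ending_here = 5, max_so_far = 5
Position 4 (value -3): max_ending_here = 2, max_so_far = 5
Position 5 (value -6): max_ending_here = -4, max_so_far = 5
Position 6 (value 7): max_ending_here = 7, max_so_far = 7
Position 7 (value -7): max_ending_here = 0, max_so_far = 7

Maximum subarray: [7]
Maximum sum: 7

The maximum subarray is [7] with sum 7. This subarray runs from index 6 to index 6.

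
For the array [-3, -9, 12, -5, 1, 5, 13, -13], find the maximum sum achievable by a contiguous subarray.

Using Kadane's algorithm on [-3, -9, 12, -5, 1, 5, 13, -13]:

Scanning through the array:
Position 1 (value -9): max_ending_here = -9, max_so_far = -3
Position 2 (value 12): max_ending_here = 12, max_so_far = 12
Position 3 (value -5): max_ending_here = 7, max_so_far = 12
Position 4 (value 1): max_ending_here = 8, max_so_far = 12
Position 5 (value 5): max_ending_here = 13, max_so_far = 13
Position 6 (value 13): max_ending_here = 26, max_so_far = 26
Position 7 (value -13): max_ending_here = 13, max_so_far = 26

Maximum subarray: [12, -5, 1, 5, 13]
Maximum sum: 26

The maximum subarray is [12, -5, 1, 5, 13] with sum 26. This subarray runs from index 2 to index 6.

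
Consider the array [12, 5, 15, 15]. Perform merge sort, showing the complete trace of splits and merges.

Merge sort trace:

Split: [12, 5, 15, 15] -> [12, 5] and [15, 15]
  Split: [12, 5] -> [12] and [5]
  Merge: [12] + [5] -> [5, 12]
  Split: [15, 15] -> [15] and [15]
  Merge: [15] + [15] -> [15, 15]
Merge: [5, 12] + [15, 15] -> [5, 12, 15, 15]

Final sorted array: [5, 12, 15, 15]

The merge sort proceeds by recursively splitting the array and merging sorted halves.
After all merges, the sorted array is [5, 12, 15, 15].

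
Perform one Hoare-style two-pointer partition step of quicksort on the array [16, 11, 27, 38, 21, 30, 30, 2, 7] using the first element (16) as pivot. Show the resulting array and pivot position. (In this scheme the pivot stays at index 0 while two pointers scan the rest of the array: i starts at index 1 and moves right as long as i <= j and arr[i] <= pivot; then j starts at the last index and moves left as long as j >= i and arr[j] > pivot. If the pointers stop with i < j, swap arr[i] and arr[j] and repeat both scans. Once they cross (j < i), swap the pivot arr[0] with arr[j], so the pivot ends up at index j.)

Hoare-style two-pointer partition with pivot = 16:

Initial array: [16, 11, 27, 38, 21, 30, 30, 2, 7]

Pointers start at i = 1, j = 8.
i stops at index 2 (arr[2]=27 > 16), j stops at index 8 (arr[8]=7 <= 16): swap arr[2] and arr[8], array becomes [16, 11, 7, 38, 21, 30, 30, 2, 27]
i stops at index 3 (arr[3]=38 > 16), j stops at index 7 (arr[7]=2 <= 16): swap arr[3] and arr[7], array becomes [16, 11, 7, 2, 21, 30, 30, 38, 27]
i ends at 4, j ends at 3: the pointers have crossed (j < i), so scanning stops.

Swap pivot arr[0] with arr[3] to place pivot at position 3: [2, 11, 7, 16, 21, 30, 30, 38, 27]
Pivot position: 3

After partitioning with pivot 16, the array becomes [2, 11, 7, 16, 21, 30, 30, 38, 27]. The pivot is placed at index 3. All elements to the left of the pivot are <= 16, and all elements to the right are > 16.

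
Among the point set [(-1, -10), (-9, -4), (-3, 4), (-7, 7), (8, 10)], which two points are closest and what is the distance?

Computing all pairwise distances among 5 points:

d((-1, -10), (-9, -4)) = 10.0
d((-1, -10), (-3, 4)) = 14.1421
d((-1, -10), (-7, 7)) = 18.0278
d((-1, -10), (8, 10)) = 21.9317
d((-9, -4), (-3, 4)) = 10.0
d((-9, -4), (-7, 7)) = 11.1803
d((-9, -4), (8, 10)) = 22.0227
d((-3, 4), (-7, 7)) = 5.0 <-- minimum
d((-3, 4), (8, 10)) = 12.53
d((-7, 7), (8, 10)) = 15.2971

Closest pair: (-3, 4) and (-7, 7) with distance 5.0

The closest pair is (-3, 4) and (-7, 7) with Euclidean distance 5.0. For 5 points, brute-force pairwise comparison is shown above. For large n, the divide-and-conquer algorithm (sort by x, recurse on halves, check the dividing strip) achieves O(n log n).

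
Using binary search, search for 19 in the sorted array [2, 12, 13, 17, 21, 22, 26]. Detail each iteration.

Binary search for 19 in [2, 12, 13, 17, 21, 22, 26]:

lo=0, hi=6, mid=3, arr[mid]=17 -> 17 < 19, search right half
lo=4, hi=6, mid=5, arr[mid]=22 -> 22 > 19, search left half
lo=4, hi=4, mid=4, arr[mid]=21 -> 21 > 19, search left half
lo=4 > hi=3, target 19 not found

Binary search determines that 19 is not in the array after 3 comparisons. The search space was exhausted without finding the target.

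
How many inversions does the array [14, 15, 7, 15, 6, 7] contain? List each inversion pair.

Finding inversions in [14, 15, 7, 15, 6, 7]:

(0, 2): arr[0]=14 > arr[2]=7
(0, 4): arr[0]=14 > arr[4]=6
(0, 5): arr[0]=14 > arr[5]=7
(1, 2): arr[1]=15 > arr[2]=7
(1, 4): arr[1]=15 > arr[4]=6
(1, 5): arr[1]=15 > arr[5]=7
(2, 4): arr[2]=7 > arr[4]=6
(3, 4): arr[3]=15 > arr[4]=6
(3, 5): arr[3]=15 > arr[5]=7

Total inversions: 9

The array has 9 inversion(s): (0,2), (0,4), (0,5), (1,2), (1,4), (1,5), (2,4), (3,4), (3,5). Each pair (i,j) satisfies i < j and arr[i] > arr[j].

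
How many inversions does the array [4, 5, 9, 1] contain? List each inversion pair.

Finding inversions in [4, 5, 9, 1]:

(0, 3): arr[0]=4 > arr[3]=1
(1, 3): arr[1]=5 > arr[3]=1
(2, 3): arr[2]=9 > arr[3]=1

Total inversions: 3

The array has 3 inversion(s): (0,3), (1,3), (2,3). Each pair (i,j) satisfies i < j and arr[i] > arr[j].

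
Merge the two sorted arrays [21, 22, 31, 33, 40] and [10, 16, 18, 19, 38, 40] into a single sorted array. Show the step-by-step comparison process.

Merging process:

Compare 21 vs 10: take 10 from right. Merged: [10]
Compare 21 vs 16: take 16 from right. Merged: [10, 16]
Compare 21 vs 18: take 18 from right. Merged: [10, 16, 18]
Compare 21 vs 19: take 19 from right. Merged: [10, 16, 18, 19]
Compare 21 vs 38: take 21 from left. Merged: [10, 16, 18, 19, 21]
Compare 22 vs 38: take 22 from left. Merged: [10, 16, 18, 19, 21, 22]
Compare 31 vs 38: take 31 from left. Merged: [10, 16, 18, 19, 21, 22, 31]
Compare 33 vs 38: take 33 from left. Merged: [10, 16, 18, 19, 21, 22, 31, 33]
Compare 40 vs 38: take 38 from right. Merged: [10, 16, 18, 19, 21, 22, 31, 33, 38]
Compare 40 vs 40: take 40 from left. Merged: [10, 16, 18, 19, 21, 22, 31, 33, 38, 40]
Append remaining from right: [40]. Merged: [10, 16, 18, 19, 21, 22, 31, 33, 38, 40, 40]

Final merged array: [10, 16, 18, 19, 21, 22, 31, 33, 38, 40, 40]
Total comparisons: 10

The merged array is [10, 16, 18, 19, 21, 22, 31, 33, 38, 40, 40], requiring 10 comparisons. The merge step runs in O(n) time where n is the total number of elements.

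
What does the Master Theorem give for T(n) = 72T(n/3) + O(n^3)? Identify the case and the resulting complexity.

Master Theorem for T(n) = 72T(n/3) + O(n^3):

a = 72, b = 3, c = 3
log_b(a) = log_3(72) = 3.8928

Case 1: c = 3 < log_3(72) = 3.8928
T(n) = O(n^(log_3 72))

For T(n) = 72T(n/3) + O(n^3): log_3(72) = 3.8928. This is Case 1 of the Master Theorem (c < log_b(a), work dominated by leaves), giving O(n^(log_3 72)).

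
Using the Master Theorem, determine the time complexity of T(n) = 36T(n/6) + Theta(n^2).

Master Theorem for T(n) = 36T(n/6) + O(n^2):

a = 36, b = 6, c = 2
log_b(a) = log_6(36) = 2.0000

Case 2: c = 2 = log_6(36) = 2.0000
T(n) = O(n^2 log n) = O(n^2 log n)

For T(n) = 36T(n/6) + O(n^2): log_6(36) = 2.0000. This is Case 2 of the Master Theorem (c = log_b(a), equal work at all levels), giving O(n^2 log n).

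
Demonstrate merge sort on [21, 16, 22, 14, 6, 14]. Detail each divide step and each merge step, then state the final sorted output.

Merge sort trace:

Split: [21, 16, 22, 14, 6, 14] -> [21, 16, 22] and [14, 6, 14]
  Split: [21, 16, 22] -> [21] and [16, 22]
    Split: [16, 22] -> [16] and [22]
    Merge: [16] + [22] -> [16, 22]
  Merge: [21] + [16, 22] -> [16, 21, 22]
  Split: [14, 6, 14] -> [14] and [6, 14]
    Split: [6, 14] -> [6] and [14]
    Merge: [6] + [14] -> [6, 14]
  Merge: [14] + [6, 14] -> [6, 14, 14]
Merge: [16, 21, 22] + [6, 14, 14] -> [6, 14, 14, 16, 21, 22]

Final sorted array: [6, 14, 14, 16, 21, 22]

The merge sort proceeds by recursively splitting the array and merging sorted halves.
After all merges, the sorted array is [6, 14, 14, 16, 21, 22].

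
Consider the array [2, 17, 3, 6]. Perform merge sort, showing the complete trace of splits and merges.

Merge sort trace:

Split: [2, 17, 3, 6] -> [2, 17] and [3, 6]
  Split: [2, 17] -> [2] and [17]
  Merge: [2] + [17] -> [2, 17]
  Split: [3, 6] -> [3] and [6]
  Merge: [3] + [6] -> [3, 6]
Merge: [2, 17] + [3, 6] -> [2, 3, 6, 17]

Final sorted array: [2, 3, 6, 17]

The merge sort proceeds by recursively splitting the array and merging sorted halves.
After all merges, the sorted array is [2, 3, 6, 17].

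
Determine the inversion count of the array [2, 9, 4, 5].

Finding inversions in [2, 9, 4, 5]:

(1, 2): arr[1]=9 > arr[2]=4
(1, 3): arr[1]=9 > arr[3]=5

Total inversions: 2

The array has 2 inversion(s): (1,2), (1,3). Each pair (i,j) satisfies i < j and arr[i] > arr[j].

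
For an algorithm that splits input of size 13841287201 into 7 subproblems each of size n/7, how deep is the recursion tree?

For divide and conquer with division factor 7:

Problem sizes at each level:
Level 0: 13841287201
Level 1: 1977326743
Level 2: 282475249
Level 3: 40353607
Level 4: 5764801
Level 5: 823543
Level 6: 117649
Level 7: 16807
Level 8: 2401
Level 9: 343
Level 10: 49
Level 11: 7
Level 12: 1

The root is level 0 and the size-1 base case is level 12 (the tree spans levels 0 through 12, i.e. 13 levels counting the root), so the depth is the number of divisions: log_7(13841287201) = 12

The recursion tree depth is log_7(13841287201) = 12. At each level, the problem size is divided by 7, so it takes 12 divisions to reduce to a base case of size 1. The algorithm makes 7 recursive calls at each level.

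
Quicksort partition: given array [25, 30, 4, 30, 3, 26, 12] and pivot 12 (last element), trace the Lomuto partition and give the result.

Lomuto partition with pivot = 12:

Initial array: [25, 30, 4, 30, 3, 26, 12]

arr[0]=25 > 12: no swap
arr[1]=30 > 12: no swap
arr[2]=4 <= 12: swap with position 0, array becomes [4, 30, 25, 30, 3, 26, 12]
arr[3]=30 > 12: no swap
arr[4]=3 <= 12: swap with position 1, array becomes [4, 3, 25, 30, 30, 26, 12]
arr[5]=26 > 12: no swap

Place pivot at position 2: [4, 3, 12, 30, 30, 26, 25]
Pivot position: 2

After partitioning with pivot 12, the array becomes [4, 3, 12, 30, 30, 26, 25]. The pivot is placed at index 2. All elements to the left of the pivot are <= 12, and all elements to the right are > 12.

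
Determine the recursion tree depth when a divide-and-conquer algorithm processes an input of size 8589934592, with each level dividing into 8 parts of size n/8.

For divide and conquer with division factor 8:

Problem sizes at each level:
Level 0: 8589934592
Level 1: 1073741824
Level 2: 134217728
Level 3: 16777216
Level 4: 2097152
Level 5: 262144
Level 6: 32768
Level 7: 4096
Level 8: 512
Level 9: 64
Level 10: 8
Level 11: 1

The root is level 0 and the size-1 base case is level 11 (the tree spans levels 0 through 11, i.e. 12 levels counting the root), so the depth is the number of divisions: log_8(8589934592) = 11

The recursion tree depth is log_8(8589934592) = 11. At each level, the problem size is divided by 8, so it takes 11 divisions to reduce to a base case of size 1. The algorithm makes 8 recursive calls at each level.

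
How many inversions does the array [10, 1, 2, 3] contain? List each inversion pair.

Finding inversions in [10, 1, 2, 3]:

(0, 1): arr[0]=10 > arr[1]=1
(0, 2): arr[0]=10 > arr[2]=2
(0, 3): arr[0]=10 > arr[3]=3

Total inversions: 3

The array has 3 inversion(s): (0,1), (0,2), (0,3). Each pair (i,j) satisfies i < j and arr[i] > arr[j].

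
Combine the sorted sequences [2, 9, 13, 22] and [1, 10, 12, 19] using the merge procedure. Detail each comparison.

Merging process:

Compare 2 vs 1: take 1 from right. Merged: [1]
Compare 2 vs 10: take 2 from left. Merged: [1, 2]
Compare 9 vs 10: take 9 from left. Merged: [1, 2, 9]
Compare 13 vs 10: take 10 from right. Merged: [1, 2, 9, 10]
Compare 13 vs 12: take 12 from right. Merged: [1, 2, 9, 10, 12]
Compare 13 vs 19: take 13 from left. Merged: [1, 2, 9, 10, 12, 13]
Compare 22 vs 19: take 19 from right. Merged: [1, 2, 9, 10, 12, 13, 19]
Append remaining from left: [22]. Merged: [1, 2, 9, 10, 12, 13, 19, 22]

Final merged array: [1, 2, 9, 10, 12, 13, 19, 22]
Total comparisons: 7

The merged array is [1, 2, 9, 10, 12, 13, 19, 22], requiring 7 comparisons. The merge step runs in O(n) time where n is the total number of elements.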